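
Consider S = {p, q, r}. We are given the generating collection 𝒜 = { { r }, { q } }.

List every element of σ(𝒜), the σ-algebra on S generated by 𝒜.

Answer: σ(𝒜) = { {}, { p }, { q }, { r }, { p, q }, { p, r }, { q, r }, S }

Trace:
Initial family (4 sets): { {}, { q }, { r }, S }.
Pass 1. New:
  { p, q }  = ᶜ of { r }
  { p, r }  = ᶜ of { q }
  { q, r }  = { r } ∪ { q }
  (now 7)
Pass 2 adds 1:
  { p }  = ᶜ of { q, r }
  (now 8)
Pass 3: already closed under ᶜ and ∪.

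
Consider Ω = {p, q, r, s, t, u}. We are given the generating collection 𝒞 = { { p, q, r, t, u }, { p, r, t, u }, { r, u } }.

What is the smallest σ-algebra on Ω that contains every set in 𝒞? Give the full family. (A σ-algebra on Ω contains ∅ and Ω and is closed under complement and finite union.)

Take S₀ = 𝒞 ∪ {∅, Ω} = { ∅, { r, u }, { p, r, t, u }, { p, q, r, t, u }, Ω }.
Iteration 1: 3 new —
  { s }  = { p, q, r, t, u }ᶜ
  { q, s }  = { p, r, t, u }ᶜ
  { p, q, s, t }  = { r, u }ᶜ
  [8 total]
Iteration 2. New:
  { r, s, u }  = { s } ∪ { r, u }
  { q, r, s, u }  = { q, s } ∪ { r, u }
  { p, r, s, t, u }  = { p, r, t, u } ∪ { s }
  [11 total]
Iteration 3 adds 3:
  { q }  = { p, r, s, t, u }ᶜ
  { p, t }  = { q, r, s, u }ᶜ
  { p, q, t }  = { r, s, u }ᶜ
  [14 total]
Iteration 4: 2 new —
  { p, s, t }  = { p, t } ∪ { s }
  { q, r, u }  = { r, u } ∪ { q }
  [16 total]
After Iteration 5 the family is unchanged; done.

Therefore σ(𝒞) = { ∅, { q }, { s }, { p, t }, { q, s }, { r, u }, { p, q, t }, { p, s, t }, { q, r, u }, { r, s, u }, { p, q, s, t }, { p, r, t, u }, { q, r, s, u }, { p, q, r, t, u }, { p, r, s, t, u }, Ω } (|σ(𝒞)| = 16).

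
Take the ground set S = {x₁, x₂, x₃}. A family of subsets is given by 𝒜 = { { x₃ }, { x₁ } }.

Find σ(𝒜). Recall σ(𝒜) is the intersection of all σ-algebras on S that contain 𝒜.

σ(𝒜) = { {  }, { x₁ }, { x₂ }, { x₃ }, { x₁, x₂ }, { x₁, x₃ }, { x₂, x₃ }, S }

Working:
Seed the family with 𝒜 together with ∅ and S: { {  }, { x₁ }, { x₃ }, S }.
Round 1 adds 3:
  { x₁, x₂ }  = complement { x₃ }
  { x₁, x₃ }  = { x₃ } ∪ { x₁ }
  { x₂, x₃ }  = complement { x₁ }
  — 7 sets.
Round 2. New:
  { x₂ }  = complement { x₁, x₃ }
  — 8 sets.
Round 3 adds nothing — fixpoint reached.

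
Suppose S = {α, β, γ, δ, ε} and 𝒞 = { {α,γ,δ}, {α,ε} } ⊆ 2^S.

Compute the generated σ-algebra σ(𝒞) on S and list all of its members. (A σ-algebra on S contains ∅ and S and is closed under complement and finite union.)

Start: 𝒞 ∪ {∅, S} = { {}, {α,ε}, {α,γ,δ}, S }.
Round 1: +3 →
  {β,ε}  = {α,γ,δ}ᶜ
  {β,γ,δ}  = {α,ε}ᶜ
  {α,γ,δ,ε}  = {α,γ,δ} ∪ {α,ε}
  (now 7)
Round 2: 4 new —
  {β}  = {α,γ,δ,ε}ᶜ
  {α,β,ε}  = {β,ε} ∪ {α,ε}
  {α,β,γ,δ}  = {α,γ,δ} ∪ {β,γ,δ}
  {β,γ,δ,ε}  = {β,ε} ∪ {β,γ,δ}
  (now 11)
Round 3: 3 new —
  {α}  = {β,γ,δ,ε}ᶜ
  {ε}  = {α,β,γ,δ}ᶜ
  {γ,δ}  = {α,β,ε}ᶜ
  (now 14)
Round 4. New:
  {α,β}  = {β} ∪ {α}
  {γ,δ,ε}  = {γ,δ} ∪ {ε}
  (now 16)
After Round 5 the family is unchanged; done.

σ(𝒞) = { {}, {α}, {β}, {ε}, {α,β}, {α,ε}, {β,ε}, {γ,δ}, {α,β,ε}, {α,γ,δ}, {β,γ,δ}, {γ,δ,ε}, {α,β,γ,δ}, {α,γ,δ,ε}, {β,γ,δ,ε}, S }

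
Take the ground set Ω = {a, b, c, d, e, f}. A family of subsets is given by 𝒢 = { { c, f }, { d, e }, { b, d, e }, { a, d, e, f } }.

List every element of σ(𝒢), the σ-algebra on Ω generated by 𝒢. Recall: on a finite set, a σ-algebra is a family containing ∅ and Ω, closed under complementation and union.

Begin from { ∅, { c, f }, { d, e }, { b, d, e }, { a, d, e, f }, Ω } (that is, 𝒢 plus ∅ and Ω).
Step 1: +8 →
  { b, c }  = Ω∖{ a, d, e, f }
  { a, c, f }  = Ω∖{ b, d, e }
  { a, b, c, f }  = Ω∖{ d, e }
  { a, b, d, e }  = Ω∖{ c, f }
  { c, d, e, f }  = { d, e } ∪ { c, f }
  { a, b, d, e, f }  = { a, d, e, f } ∪ { b, d, e }
  { a, c, d, e, f }  = { c, f } ∪ { a, d, e, f }
  { b, c, d, e, f }  = { c, f } ∪ { b, d, e }
  |family| = 14
Step 2: +7 →
  { a }  = Ω∖{ b, c, d, e, f }
  { b }  = Ω∖{ a, c, d, e, f }
  { c }  = Ω∖{ a, b, d, e, f }
  { a, b }  = Ω∖{ c, d, e, f }
  { b, c, f }  = { b, c } ∪ { c, f }
  { b, c, d, e }  = { d, e } ∪ { b, c }
  { a, b, c, d, e }  = { a, b, d, e } ∪ { b, c }
  |family| = 21
Step 3: 6 new —
  { f }  = Ω∖{ a, b, c, d, e }
  { a, c }  = { c } ∪ { a }
  { a, f }  = Ω∖{ b, c, d, e }
  { a, b, c }  = { a, b } ∪ { c }
  { a, d, e }  = Ω∖{ b, c, f }
  { c, d, e }  = { d, e } ∪ { c }
  |family| = 27
Step 4: +5 →
  { b, f }  = { b } ∪ { f }
  { a, b, f }  = Ω∖{ c, d, e }
  { d, e, f }  = Ω∖{ a, b, c }
  { a, c, d, e }  = { a, d, e } ∪ { c, d, e }
  { b, d, e, f }  = Ω∖{ a, c }
  |family| = 32
Step 5: stable.

Therefore σ(𝒢) = { ∅, { a }, { b }, { c }, { f }, { a, b }, { a, c }, { a, f }, { b, c }, { b, f }, { c, f }, { d, e }, { a, b, c }, { a, b, f }, { a, c, f }, { a, d, e }, { b, c, f }, { b, d, e }, { c, d, e }, { d, e, f }, { a, b, c, f }, { a, b, d, e }, { a, c, d, e }, { a, d, e, f }, { b, c, d, e }, { b, d, e, f }, { c, d, e, f }, { a, b, c, d, e }, { a, b, d, e, f }, { a, c, d, e, f }, { b, c, d, e, f }, Ω } (|σ(𝒢)| = 32).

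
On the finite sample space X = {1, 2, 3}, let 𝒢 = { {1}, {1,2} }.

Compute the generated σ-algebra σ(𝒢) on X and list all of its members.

|σ(𝒢)| = 8.  σ(𝒢) = { {}, {1}, {2}, {3}, {1,2}, {1,3}, {2,3}, X }

Working:
Begin from { {}, {1}, {1,2}, X } (that is, 𝒢 plus ∅ and X).
Round 1: +2 →
  {3}  = X∖{1,2}
  {2,3}  = X∖{1}
  (now 6)
Round 2 (1 new):
  {1,3}  = {3} ∪ {1}
  (now 7)
Round 3 (1 new):
  {2}  = X∖{1,3}
  (now 8)
Round 4: stable.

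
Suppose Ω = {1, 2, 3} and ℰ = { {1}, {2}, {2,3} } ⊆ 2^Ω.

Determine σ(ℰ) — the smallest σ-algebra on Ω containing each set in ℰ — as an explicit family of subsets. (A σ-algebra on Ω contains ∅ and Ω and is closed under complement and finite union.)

Take S₀ = ℰ ∪ {∅, Ω} = { {}, {1}, {2}, {2,3}, Ω }.
Iteration 1: +2 →
  {1,2}  = {2} ∪ {1}
  {1,3}  = complement {2}
  [7 total]
Iteration 2: +1 →
  {3}  = complement {1,2}
  [8 total]
Iteration 3: closed — nothing new.

Therefore σ(ℰ) = { {}, {1}, {2}, {3}, {1,2}, {1,3}, {2,3}, Ω } (|σ(ℰ)| = 8).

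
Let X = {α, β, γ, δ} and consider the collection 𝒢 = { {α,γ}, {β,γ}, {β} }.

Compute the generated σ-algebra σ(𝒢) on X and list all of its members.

Take S₀ = 𝒢 ∪ {∅, X} = { ∅, {β}, {α,γ}, {β,γ}, X }.
Pass 1. New:
  {α,δ}  = ᶜ of {β,γ}
  {β,δ}  = ᶜ of {α,γ}
  {α,β,γ}  = {β,γ} ∪ {α,γ}
  {α,γ,δ}  = ᶜ of {β}
  |family| = 9
Pass 2: +3 →
  {δ}  = ᶜ of {α,β,γ}
  {α,β,δ}  = {β} ∪ {α,δ}
  {β,γ,δ}  = {β,γ} ∪ {β,δ}
  |family| = 12
Pass 3: +2 →
  {α}  = ᶜ of {β,γ,δ}
  {γ}  = ᶜ of {α,β,δ}
  |family| = 14
Pass 4: 2 new —
  {α,β}  = {β} ∪ {α}
  {γ,δ}  = {γ} ∪ {δ}
  |family| = 16
Pass 5: already closed under ᶜ and ∪.

|σ(𝒢)| = 16.  σ(𝒢) = { ∅, {α}, {β}, {γ}, {δ}, {α,β}, {α,γ}, {α,δ}, {β,γ}, {β,δ}, {γ,δ}, {α,β,γ}, {α,β,δ}, {α,γ,δ}, {β,γ,δ}, X }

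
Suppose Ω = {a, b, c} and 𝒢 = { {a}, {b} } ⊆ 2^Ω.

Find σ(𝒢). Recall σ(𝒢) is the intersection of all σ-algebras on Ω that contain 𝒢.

σ(𝒢) (8 sets): { {}, {a}, {b}, {c}, {a,b}, {a,c}, {b,c}, Ω }

Derivation:
Start: 𝒢 ∪ {∅, Ω} = { {}, {a}, {b}, Ω }.
Iteration 1 adds 3:
  {a,b}  = {a} ∪ {b}
  {a,c}  = Ω∖{b}
  {b,c}  = Ω∖{a}
  — 7 sets.
Iteration 2: 1 new —
  {c}  = Ω∖{a,b}
  — 8 sets.
Iteration 3 adds nothing — fixpoint reached.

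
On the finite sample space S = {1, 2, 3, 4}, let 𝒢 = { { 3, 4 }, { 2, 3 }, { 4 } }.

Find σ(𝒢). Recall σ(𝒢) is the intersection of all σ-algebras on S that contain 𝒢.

σ(𝒢) = { {  }, { 1 }, { 2 }, { 3 }, { 4 }, { 1, 2 }, { 1, 3 }, { 1, 4 }, { 2, 3 }, { 2, 4 }, { 3, 4 }, { 1, 2, 3 }, { 1, 2, 4 }, { 1, 3, 4 }, { 2, 3, 4 }, S }

Working:
Start: 𝒢 ∪ {∅, S} = { {  }, { 4 }, { 2, 3 }, { 3, 4 }, S }.
Iteration 1: +4 →
  { 1, 2 }  = { 3, 4 }ᶜ
  { 1, 4 }  = { 2, 3 }ᶜ
  { 1, 2, 3 }  = { 4 }ᶜ
  { 2, 3, 4 }  = { 3, 4 } ∪ { 2, 3 }
  (now 9)
Iteration 2. New:
  { 1 }  = { 2, 3, 4 }ᶜ
  { 1, 2, 4 }  = { 1, 2 } ∪ { 1, 4 }
  { 1, 3, 4 }  = { 3, 4 } ∪ { 1, 4 }
  (now 12)
Iteration 3 adds 2:
  { 2 }  = { 1, 3, 4 }ᶜ
  { 3 }  = { 1, 2, 4 }ᶜ
  (now 14)
Iteration 4 adds 2:
  { 1, 3 }  = { 3 } ∪ { 1 }
  { 2, 4 }  = { 4 } ∪ { 2 }
  (now 16)
After Iteration 5 the family is unchanged; done.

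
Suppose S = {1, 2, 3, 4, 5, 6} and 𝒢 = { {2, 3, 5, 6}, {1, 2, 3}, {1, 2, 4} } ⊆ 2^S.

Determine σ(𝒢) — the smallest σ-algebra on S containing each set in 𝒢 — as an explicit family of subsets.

Start: 𝒢 ∪ {∅, S} = { {}, {1, 2, 3}, {1, 2, 4}, {2, 3, 5, 6}, S }.
Step 1: +5 →
  {1, 4}  = {2, 3, 5, 6}ᶜ
  {3, 5, 6}  = {1, 2, 4}ᶜ
  {4, 5, 6}  = {1, 2, 3}ᶜ
  {1, 2, 3, 4}  = {1, 2, 3} ∪ {1, 2, 4}
  {1, 2, 3, 5, 6}  = {1, 2, 3} ∪ {2, 3, 5, 6}
  |family| = 10
Step 2. New:
  {4}  = {1, 2, 3, 5, 6}ᶜ
  {5, 6}  = {1, 2, 3, 4}ᶜ
  {1, 4, 5, 6}  = {1, 4} ∪ {4, 5, 6}
  {3, 4, 5, 6}  = {3, 5, 6} ∪ {4, 5, 6}
  {1, 2, 4, 5, 6}  = {1, 2, 4} ∪ {4, 5, 6}
  {1, 3, 4, 5, 6}  = {1, 4} ∪ {3, 5, 6}
  {2, 3, 4, 5, 6}  = {4, 5, 6} ∪ {2, 3, 5, 6}
  |family| = 17
Step 3. New:
  {1}  = {2, 3, 4, 5, 6}ᶜ
  {2}  = {1, 3, 4, 5, 6}ᶜ
  {3}  = {1, 2, 4, 5, 6}ᶜ
  {1, 2}  = {3, 4, 5, 6}ᶜ
  {2, 3}  = {1, 4, 5, 6}ᶜ
  |family| = 22
Step 4 (10 new):
  {1, 3}  = {1} ∪ {3}
  {2, 4}  = {2} ∪ {4}
  {3, 4}  = {3} ∪ {4}
  {1, 3, 4}  = {3} ∪ {1, 4}
  {1, 5, 6}  = {5, 6} ∪ {1}
  {2, 3, 4}  = {2, 3} ∪ {4}
  {2, 5, 6}  = {5, 6} ∪ {2}
  {1, 2, 5, 6}  = {5, 6} ∪ {1, 2}
  {1, 3, 5, 6}  = {1} ∪ {3, 5, 6}
  {2, 4, 5, 6}  = {2} ∪ {4, 5, 6}
  |family| = 32
Step 5 adds nothing — fixpoint reached.

Therefore σ(𝒢) = { {}, {1}, {2}, {3}, {4}, {1, 2}, {1, 3}, {1, 4}, {2, 3}, {2, 4}, {3, 4}, {5, 6}, {1, 2, 3}, {1, 2, 4}, {1, 3, 4}, {1, 5, 6}, {2, 3, 4}, {2, 5, 6}, {3, 5, 6}, {4, 5, 6}, {1, 2, 3, 4}, {1, 2, 5, 6}, {1, 3, 5, 6}, {1, 4, 5, 6}, {2, 3, 5, 6}, {2, 4, 5, 6}, {3, 4, 5, 6}, {1, 2, 3, 5, 6}, {1, 2, 4, 5, 6}, {1, 3, 4, 5, 6}, {2, 3, 4, 5, 6}, S } (|σ(𝒢)| = 32).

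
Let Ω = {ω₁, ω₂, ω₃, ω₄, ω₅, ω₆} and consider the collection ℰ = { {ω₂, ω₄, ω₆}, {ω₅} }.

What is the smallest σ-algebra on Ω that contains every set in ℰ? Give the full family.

|σ(ℰ)| = 8.  σ(ℰ) = { {}, {ω₅}, {ω₁, ω₃}, {ω₁, ω₃, ω₅}, {ω₂, ω₄, ω₆}, {ω₂, ω₄, ω₅, ω₆}, {ω₁, ω₂, ω₃, ω₄, ω₆}, Ω }

Trace:
Initial family (4 sets): { {}, {ω₅}, {ω₂, ω₄, ω₆}, Ω }.
Step 1. New:
  {ω₁, ω₃, ω₅}  = complement {ω₂, ω₄, ω₆}
  {ω₂, ω₄, ω₅, ω₆}  = {ω₂, ω₄, ω₆} ∪ {ω₅}
  {ω₁, ω₂, ω₃, ω₄, ω₆}  = complement {ω₅}
  [7 total]
Step 2 (1 new):
  {ω₁, ω₃}  = complement {ω₂, ω₄, ω₅, ω₆}
  [8 total]
Step 3: no new sets; the family is a σ-algebra.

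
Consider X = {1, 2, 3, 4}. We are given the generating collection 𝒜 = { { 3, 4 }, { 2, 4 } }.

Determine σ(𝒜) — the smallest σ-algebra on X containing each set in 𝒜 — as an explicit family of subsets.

Initial family (4 sets): { ∅, { 2, 4 }, { 3, 4 }, X }.
Round 1: +3 →
  { 1, 2 }  = ᶜ of { 3, 4 }
  { 1, 3 }  = ᶜ of { 2, 4 }
  { 2, 3, 4 }  = { 3, 4 } ∪ { 2, 4 }
  [7 total]
Round 2 adds 4:
  { 1 }  = ᶜ of { 2, 3, 4 }
  { 1, 2, 3 }  = { 1, 2 } ∪ { 1, 3 }
  { 1, 2, 4 }  = { 1, 2 } ∪ { 2, 4 }
  { 1, 3, 4 }  = { 3, 4 } ∪ { 1, 3 }
  [11 total]
Round 3: +3 →
  { 2 }  = ᶜ of { 1, 3, 4 }
  { 3 }  = ᶜ of { 1, 2, 4 }
  { 4 }  = ᶜ of { 1, 2, 3 }
  [14 total]
Round 4 adds 2:
  { 1, 4 }  = { 4 } ∪ { 1 }
  { 2, 3 }  = { 3 } ∪ { 2 }
  [16 total]
Round 5: closed — nothing new.

Therefore σ(𝒜) = { ∅, { 1 }, { 2 }, { 3 }, { 4 }, { 1, 2 }, { 1, 3 }, { 1, 4 }, { 2, 3 }, { 2, 4 }, { 3, 4 }, { 1, 2, 3 }, { 1, 2, 4 }, { 1, 3, 4 }, { 2, 3, 4 }, X } (|σ(𝒜)| = 16).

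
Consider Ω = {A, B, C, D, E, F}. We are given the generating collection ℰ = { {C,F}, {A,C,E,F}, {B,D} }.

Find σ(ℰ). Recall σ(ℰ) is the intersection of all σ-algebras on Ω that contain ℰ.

Take S₀ = ℰ ∪ {∅, Ω} = { ∅, {B,D}, {C,F}, {A,C,E,F}, Ω }.
Iteration 1: +2 →
  {A,B,D,E}  = {C,F}ᶜ
  {B,C,D,F}  = {C,F} ∪ {B,D}
  — 7 sets.
Iteration 2: +1 →
  {A,E}  = {B,C,D,F}ᶜ
  — 8 sets.
Iteration 3: closed — nothing new.

Hence σ(ℰ) has 8 members: { ∅, {A,E}, {B,D}, {C,F}, {A,B,D,E}, {A,C,E,F}, {B,C,D,F}, Ω }.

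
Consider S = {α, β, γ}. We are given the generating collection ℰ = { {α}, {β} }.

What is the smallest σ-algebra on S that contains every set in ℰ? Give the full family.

Take S₀ = ℰ ∪ {∅, S} = { {}, {α}, {β}, S }.
Round 1 adds 3:
  {α,β}  = {α} ∪ {β}
  {α,γ}  = {β}ᶜ
  {β,γ}  = {α}ᶜ
  — 7 sets.
Round 2: +1 →
  {γ}  = {α,β}ᶜ
  — 8 sets.
Round 3: no new sets; the family is a σ-algebra.

Hence σ(ℰ) has 8 members: { {}, {α}, {β}, {γ}, {α,β}, {α,γ}, {β,γ}, S }.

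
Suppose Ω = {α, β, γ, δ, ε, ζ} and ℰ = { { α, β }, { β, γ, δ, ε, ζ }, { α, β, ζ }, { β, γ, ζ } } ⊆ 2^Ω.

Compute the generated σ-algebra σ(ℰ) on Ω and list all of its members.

Initial family (6 sets): { {  }, { α, β }, { α, β, ζ }, { β, γ, ζ }, { β, γ, δ, ε, ζ }, Ω }.
Pass 1: 5 new —
  { α }  = complement { β, γ, δ, ε, ζ }
  { α, δ, ε }  = complement { β, γ, ζ }
  { γ, δ, ε }  = complement { α, β, ζ }
  { α, β, γ, ζ }  = { α, β } ∪ { β, γ, ζ }
  { γ, δ, ε, ζ }  = complement { α, β }
Pass 2: 6 new —
  { δ, ε }  = complement { α, β, γ, ζ }
  { α, β, δ, ε }  = { α, δ, ε } ∪ { α, β }
  { α, γ, δ, ε }  = { α, δ, ε } ∪ { γ, δ, ε }
  { α, β, γ, δ, ε }  = { γ, δ, ε } ∪ { α, β }
  { α, β, δ, ε, ζ }  = { α, δ, ε } ∪ { α, β, ζ }
  { α, γ, δ, ε, ζ }  = { α, δ, ε } ∪ { γ, δ, ε, ζ }
Pass 3: +5 →
  { β }  = complement { α, γ, δ, ε, ζ }
  { γ }  = complement { α, β, δ, ε, ζ }
  { ζ }  = complement { α, β, γ, δ, ε }
  { β, ζ }  = complement { α, γ, δ, ε }
  { γ, ζ }  = complement { α, β, δ, ε }
Pass 4: 10 new —
  { α, γ }  = { γ } ∪ { α }
  { α, ζ }  = { ζ } ∪ { α }
  { β, γ }  = { β } ∪ { γ }
  { α, β, γ }  = { α, β } ∪ { γ }
  { α, γ, ζ }  = { γ, ζ } ∪ { α }
  { β, δ, ε }  = { β } ∪ { δ, ε }
  { δ, ε, ζ }  = { ζ } ∪ { δ, ε }
  { α, δ, ε, ζ }  = { α, δ, ε } ∪ { ζ }
  { β, γ, δ, ε }  = { γ, δ, ε } ∪ { β }
  { β, δ, ε, ζ }  = { β, ζ } ∪ { δ, ε }
Pass 5: closed — nothing new.

Therefore σ(ℰ) = { {  }, { α }, { β }, { γ }, { ζ }, { α, β }, { α, γ }, { α, ζ }, { β, γ }, { β, ζ }, { γ, ζ }, { δ, ε }, { α, β, γ }, { α, β, ζ }, { α, γ, ζ }, { α, δ, ε }, { β, γ, ζ }, { β, δ, ε }, { γ, δ, ε }, { δ, ε, ζ }, { α, β, γ, ζ }, { α, β, δ, ε }, { α, γ, δ, ε }, { α, δ, ε, ζ }, { β, γ, δ, ε }, { β, δ, ε, ζ }, { γ, δ, ε, ζ }, { α, β, γ, δ, ε }, { α, β, δ, ε, ζ }, { α, γ, δ, ε, ζ }, { β, γ, δ, ε, ζ }, Ω } (|σ(ℰ)| = 32).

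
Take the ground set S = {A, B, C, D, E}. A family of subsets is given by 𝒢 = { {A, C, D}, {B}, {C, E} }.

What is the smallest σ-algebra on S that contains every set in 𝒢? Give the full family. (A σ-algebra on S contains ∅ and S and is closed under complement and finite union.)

σ(𝒢) (16 sets): { {}, {B}, {C}, {E}, {A, D}, {B, C}, {B, E}, {C, E}, {A, B, D}, {A, C, D}, {A, D, E}, {B, C, E}, {A, B, C, D}, {A, B, D, E}, {A, C, D, E}, S }

Derivation:
Take S₀ = 𝒢 ∪ {∅, S} = { {}, {B}, {C, E}, {A, C, D}, S }.
Iteration 1. New:
  {B, E}  = complement {A, C, D}
  {A, B, D}  = complement {C, E}
  {B, C, E}  = {C, E} ∪ {B}
  {A, B, C, D}  = {A, C, D} ∪ {B}
  {A, C, D, E}  = complement {B}
  (now 10)
Iteration 2: +3 →
  {E}  = complement {A, B, C, D}
  {A, D}  = complement {B, C, E}
  {A, B, D, E}  = {B, E} ∪ {A, B, D}
  (now 13)
Iteration 3. New:
  {C}  = complement {A, B, D, E}
  {A, D, E}  = {A, D} ∪ {E}
  (now 15)
Iteration 4 (1 new):
  {B, C}  = complement {A, D, E}
  (now 16)
After Iteration 5 the family is unchanged; done.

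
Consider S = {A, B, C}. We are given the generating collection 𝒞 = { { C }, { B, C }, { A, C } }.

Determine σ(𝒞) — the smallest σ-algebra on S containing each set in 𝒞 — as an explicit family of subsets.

Seed the family with 𝒞 together with ∅ and S: { {}, { C }, { A, C }, { B, C }, S }.
Pass 1: +3 →
  { A }  = { B, C }ᶜ
  { B }  = { A, C }ᶜ
  { A, B }  = { C }ᶜ
  |family| = 8
Pass 2: already closed under ᶜ and ∪.

Hence σ(𝒞) has 8 members: { {}, { A }, { B }, { C }, { A, B }, { A, C }, { B, C }, S }.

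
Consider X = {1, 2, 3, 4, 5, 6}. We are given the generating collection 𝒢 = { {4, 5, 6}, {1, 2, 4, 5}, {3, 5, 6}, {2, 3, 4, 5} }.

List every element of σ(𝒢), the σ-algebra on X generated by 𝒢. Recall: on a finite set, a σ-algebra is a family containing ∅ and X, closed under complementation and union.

σ(𝒢) = { ∅, {1}, {2}, {3}, {4}, {5}, {6}, {1, 2}, {1, 3}, {1, 4}, {1, 5}, {1, 6}, {2, 3}, {2, 4}, {2, 5}, {2, 6}, {3, 4}, {3, 5}, {3, 6}, {4, 5}, {4, 6}, {5, 6}, {1, 2, 3}, {1, 2, 4}, {1, 2, 5}, {1, 2, 6}, {1, 3, 4}, {1, 3, 5}, {1, 3, 6}, {1, 4, 5}, {1, 4, 6}, {1, 5, 6}, {2, 3, 4}, {2, 3, 5}, {2, 3, 6}, {2, 4, 5}, {2, 4, 6}, {2, 5, 6}, {3, 4, 5}, {3, 4, 6}, {3, 5, 6}, {4, 5, 6}, {1, 2, 3, 4}, {1, 2, 3, 5}, {1, 2, 3, 6}, {1, 2, 4, 5}, {1, 2, 4, 6}, {1, 2, 5, 6}, {1, 3, 4, 5}, {1, 3, 4, 6}, {1, 3, 5, 6}, {1, 4, 5, 6}, {2, 3, 4, 5}, {2, 3, 4, 6}, {2, 3, 5, 6}, {2, 4, 5, 6}, {3, 4, 5, 6}, {1, 2, 3, 4, 5}, {1, 2, 3, 4, 6}, {1, 2, 3, 5, 6}, {1, 2, 4, 5, 6}, {1, 3, 4, 5, 6}, {2, 3, 4, 5, 6}, X }

Check:
Seed the family with 𝒢 together with ∅ and X: { ∅, {3, 5, 6}, {4, 5, 6}, {1, 2, 4, 5}, {2, 3, 4, 5}, X }.
Step 1 (8 new):
  {1, 6}  = {2, 3, 4, 5}ᶜ
  {3, 6}  = {1, 2, 4, 5}ᶜ
  {1, 2, 3}  = {4, 5, 6}ᶜ
  {1, 2, 4}  = {3, 5, 6}ᶜ
  {3, 4, 5, 6}  = {3, 5, 6} ∪ {4, 5, 6}
  {1, 2, 3, 4, 5}  = {2, 3, 4, 5} ∪ {1, 2, 4, 5}
  {1, 2, 4, 5, 6}  = {4, 5, 6} ∪ {1, 2, 4, 5}
  {2, 3, 4, 5, 6}  = {3, 5, 6} ∪ {2, 3, 4, 5}
  (now 14)
Step 2 (13 new):
  {1}  = {2, 3, 4, 5, 6}ᶜ
  {3}  = {1, 2, 4, 5, 6}ᶜ
  {6}  = {1, 2, 3, 4, 5}ᶜ
  {1, 2}  = {3, 4, 5, 6}ᶜ
  {1, 3, 6}  = {1, 6} ∪ {3, 6}
  {1, 2, 3, 4}  = {1, 2, 3} ∪ {1, 2, 4}
  {1, 2, 3, 6}  = {1, 2, 3} ∪ {1, 6}
  {1, 2, 4, 6}  = {1, 6} ∪ {1, 2, 4}
  {1, 3, 5, 6}  = {1, 6} ∪ {3, 5, 6}
  {1, 4, 5, 6}  = {1, 6} ∪ {4, 5, 6}
  {1, 2, 3, 4, 6}  = {1, 2, 4} ∪ {3, 6}
  {1, 2, 3, 5, 6}  = {1, 2, 3} ∪ {3, 5, 6}
  {1, 3, 4, 5, 6}  = {3, 4, 5, 6} ∪ {1, 6}
  (now 27)
Step 3: +11 →
  {2}  = {1, 3, 4, 5, 6}ᶜ
  {4}  = {1, 2, 3, 5, 6}ᶜ
  {5}  = {1, 2, 3, 4, 6}ᶜ
  {1, 3}  = {3} ∪ {1}
  {2, 3}  = {1, 4, 5, 6}ᶜ
  {2, 4}  = {1, 3, 5, 6}ᶜ
  {3, 5}  = {1, 2, 4, 6}ᶜ
  {4, 5}  = {1, 2, 3, 6}ᶜ
  {5, 6}  = {1, 2, 3, 4}ᶜ
  {1, 2, 6}  = {1, 6} ∪ {1, 2}
  {2, 4, 5}  = {1, 3, 6}ᶜ
  (now 38)
Step 4. New:
  {1, 4}  = {4} ∪ {1}
  {1, 5}  = {1} ∪ {5}
  {2, 5}  = {2} ∪ {5}
  {2, 6}  = {2} ∪ {6}
  {3, 4}  = {3} ∪ {4}
  {4, 6}  = {4} ∪ {6}
  {1, 2, 5}  = {1, 2} ∪ {5}
  {1, 3, 4}  = {1, 3} ∪ {4}
  {1, 3, 5}  = {1, 3} ∪ {3, 5}
  {1, 4, 5}  = {4, 5} ∪ {1}
  {1, 4, 6}  = {1, 6} ∪ {4}
  {1, 5, 6}  = {1, 6} ∪ {5, 6}
  {2, 3, 4}  = {3} ∪ {2, 4}
  {2, 3, 5}  = {2} ∪ {3, 5}
  {2, 3, 6}  = {2} ∪ {3, 6}
  {2, 4, 6}  = {2, 4} ∪ {6}
  {2, 5, 6}  = {2} ∪ {5, 6}
  {3, 4, 5}  = {1, 2, 6}ᶜ
  {3, 4, 6}  = {3, 6} ∪ {4}
  {1, 2, 3, 5}  = {3, 5} ∪ {1, 2, 3}
  {1, 2, 5, 6}  = {1, 2} ∪ {5, 6}
  {1, 3, 4, 5}  = {4, 5} ∪ {1, 3}
  {1, 3, 4, 6}  = {1, 3, 6} ∪ {4}
  {2, 3, 4, 6}  = {3, 6} ∪ {2, 4}
  {2, 3, 5, 6}  = {2} ∪ {3, 5, 6}
  {2, 4, 5, 6}  = {1, 3}ᶜ
  (now 64)
Step 5: stable.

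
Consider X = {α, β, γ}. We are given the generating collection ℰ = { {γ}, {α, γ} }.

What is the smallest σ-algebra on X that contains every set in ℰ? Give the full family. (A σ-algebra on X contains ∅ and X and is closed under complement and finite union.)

|σ(ℰ)| = 8.  σ(ℰ) = { {}, {α}, {β}, {γ}, {α, β}, {α, γ}, {β, γ}, X }

Trace:
Seed the family with ℰ together with ∅ and X: { {}, {γ}, {α, γ}, X }.
Round 1 (2 new):
  {β}  = {α, γ}ᶜ
  {α, β}  = {γ}ᶜ
  [6 total]
Round 2: 1 new —
  {β, γ}  = {γ} ∪ {β}
  [7 total]
Round 3 adds 1:
  {α}  = {β, γ}ᶜ
  [8 total]
Round 4: no new sets; the family is a σ-algebra.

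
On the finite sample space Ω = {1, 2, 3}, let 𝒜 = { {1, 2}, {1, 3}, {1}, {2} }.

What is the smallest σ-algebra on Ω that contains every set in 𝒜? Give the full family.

Begin from { ∅, {1}, {2}, {1, 2}, {1, 3}, Ω } (that is, 𝒜 plus ∅ and Ω).
Step 1: +2 →
  {3}  = complement {1, 2}
  {2, 3}  = complement {1}
  |family| = 8
Step 2: closed — nothing new.

|σ(𝒜)| = 8.  σ(𝒜) = { ∅, {1}, {2}, {3}, {1, 2}, {1, 3}, {2, 3}, Ω }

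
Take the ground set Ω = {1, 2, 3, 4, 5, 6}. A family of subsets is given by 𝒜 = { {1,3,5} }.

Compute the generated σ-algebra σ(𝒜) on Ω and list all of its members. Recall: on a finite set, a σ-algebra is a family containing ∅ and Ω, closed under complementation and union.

Take S₀ = 𝒜 ∪ {∅, Ω} = { {}, {1,3,5}, Ω }.
Iteration 1. New:
  {2,4,6}  = Ω∖{1,3,5}
  (now 4)
Iteration 2 adds nothing — fixpoint reached.

σ(𝒜) = { {}, {1,3,5}, {2,4,6}, Ω }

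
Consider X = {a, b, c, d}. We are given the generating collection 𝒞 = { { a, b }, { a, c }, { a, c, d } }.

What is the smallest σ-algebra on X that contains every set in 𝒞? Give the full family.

|σ(𝒞)| = 16.  σ(𝒞) = { {}, { a }, { b }, { c }, { d }, { a, b }, { a, c }, { a, d }, { b, c }, { b, d }, { c, d }, { a, b, c }, { a, b, d }, { a, c, d }, { b, c, d }, X }

Trace:
Begin from { {}, { a, b }, { a, c }, { a, c, d }, X } (that is, 𝒞 plus ∅ and X).
Round 1 (4 new):
  { b }  = { a, c, d }ᶜ
  { b, d }  = { a, c }ᶜ
  { c, d }  = { a, b }ᶜ
  { a, b, c }  = { a, b } ∪ { a, c }
  (now 9)
Round 2. New:
  { d }  = { a, b, c }ᶜ
  { a, b, d }  = { a, b } ∪ { b, d }
  { b, c, d }  = { c, d } ∪ { b }
  (now 12)
Round 3 adds 2:
  { a }  = { b, c, d }ᶜ
  { c }  = { a, b, d }ᶜ
  (now 14)
Round 4: 2 new —
  { a, d }  = { d } ∪ { a }
  { b, c }  = { c } ∪ { b }
  (now 16)
Round 5: stable.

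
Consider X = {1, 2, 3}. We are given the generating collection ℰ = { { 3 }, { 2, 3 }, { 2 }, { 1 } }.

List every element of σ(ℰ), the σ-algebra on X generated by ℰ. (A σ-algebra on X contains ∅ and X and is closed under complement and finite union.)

σ(ℰ) = { ∅, { 1 }, { 2 }, { 3 }, { 1, 2 }, { 1, 3 }, { 2, 3 }, X }

Trace:
Begin from { ∅, { 1 }, { 2 }, { 3 }, { 2, 3 }, X } (that is, ℰ plus ∅ and X).
Round 1: +2 →
  { 1, 2 }  = ᶜ of { 3 }
  { 1, 3 }  = ᶜ of { 2 }
Round 2: no new sets; the family is a σ-algebra.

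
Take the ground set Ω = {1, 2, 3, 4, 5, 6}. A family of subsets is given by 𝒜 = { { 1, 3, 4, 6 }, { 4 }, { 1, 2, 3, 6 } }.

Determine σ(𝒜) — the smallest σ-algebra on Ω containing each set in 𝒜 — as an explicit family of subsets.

Initial family (5 sets): { ∅, { 4 }, { 1, 2, 3, 6 }, { 1, 3, 4, 6 }, Ω }.
Round 1: 4 new —
  { 2, 5 }  = complement { 1, 3, 4, 6 }
  { 4, 5 }  = complement { 1, 2, 3, 6 }
  { 1, 2, 3, 4, 6 }  = { 1, 3, 4, 6 } ∪ { 1, 2, 3, 6 }
  { 1, 2, 3, 5, 6 }  = complement { 4 }
  [9 total]
Round 2. New:
  { 5 }  = complement { 1, 2, 3, 4, 6 }
  { 2, 4, 5 }  = { 2, 5 } ∪ { 4, 5 }
  { 1, 3, 4, 5, 6 }  = { 4, 5 } ∪ { 1, 3, 4, 6 }
  [12 total]
Round 3 (2 new):
  { 2 }  = complement { 1, 3, 4, 5, 6 }
  { 1, 3, 6 }  = complement { 2, 4, 5 }
  [14 total]
Round 4 adds 2:
  { 2, 4 }  = { 4 } ∪ { 2 }
  { 1, 3, 5, 6 }  = { 1, 3, 6 } ∪ { 5 }
  [16 total]
Round 5: closed — nothing new.

Therefore σ(𝒜) = { ∅, { 2 }, { 4 }, { 5 }, { 2, 4 }, { 2, 5 }, { 4, 5 }, { 1, 3, 6 }, { 2, 4, 5 }, { 1, 2, 3, 6 }, { 1, 3, 4, 6 }, { 1, 3, 5, 6 }, { 1, 2, 3, 4, 6 }, { 1, 2, 3, 5, 6 }, { 1, 3, 4, 5, 6 }, Ω } (|σ(𝒜)| = 16).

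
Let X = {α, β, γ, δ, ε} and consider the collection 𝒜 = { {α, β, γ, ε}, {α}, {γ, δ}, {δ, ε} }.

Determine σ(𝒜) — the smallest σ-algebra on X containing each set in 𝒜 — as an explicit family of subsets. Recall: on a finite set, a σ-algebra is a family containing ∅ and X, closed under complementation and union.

Answer: σ(𝒜) = { ∅, {α}, {β}, {γ}, {δ}, {ε}, {α, β}, {α, γ}, {α, δ}, {α, ε}, {β, γ}, {β, δ}, {β, ε}, {γ, δ}, {γ, ε}, {δ, ε}, {α, β, γ}, {α, β, δ}, {α, β, ε}, {α, γ, δ}, {α, γ, ε}, {α, δ, ε}, {β, γ, δ}, {β, γ, ε}, {β, δ, ε}, {γ, δ, ε}, {α, β, γ, δ}, {α, β, γ, ε}, {α, β, δ, ε}, {α, γ, δ, ε}, {β, γ, δ, ε}, X }

Trace:
Start: 𝒜 ∪ {∅, X} = { ∅, {α}, {γ, δ}, {δ, ε}, {α, β, γ, ε}, X }.
Step 1 adds 7:
  {δ}  = X∖{α, β, γ, ε}
  {α, β, γ}  = X∖{δ, ε}
  {α, β, ε}  = X∖{γ, δ}
  {α, γ, δ}  = {γ, δ} ∪ {α}
  {α, δ, ε}  = {δ, ε} ∪ {α}
  {γ, δ, ε}  = {δ, ε} ∪ {γ, δ}
  {β, γ, δ, ε}  = X∖{α}
  [13 total]
Step 2 (7 new):
  {α, β}  = X∖{γ, δ, ε}
  {α, δ}  = {δ} ∪ {α}
  {β, γ}  = X∖{α, δ, ε}
  {β, ε}  = X∖{α, γ, δ}
  {α, β, γ, δ}  = {γ, δ} ∪ {α, β, γ}
  {α, β, δ, ε}  = {α, δ, ε} ∪ {α, β, ε}
  {α, γ, δ, ε}  = {α, δ, ε} ∪ {γ, δ, ε}
  [20 total]
Step 3: 7 new —
  {β}  = X∖{α, γ, δ, ε}
  {γ}  = X∖{α, β, δ, ε}
  {ε}  = X∖{α, β, γ, δ}
  {α, β, δ}  = {α, δ} ∪ {α, β}
  {β, γ, δ}  = {γ, δ} ∪ {β, γ}
  {β, γ, ε}  = X∖{α, δ}
  {β, δ, ε}  = {β, ε} ∪ {δ, ε}
  [27 total]
Step 4 (4 new):
  {α, γ}  = X∖{β, δ, ε}
  {α, ε}  = X∖{β, γ, δ}
  {β, δ}  = {β} ∪ {δ}
  {γ, ε}  = X∖{α, β, δ}
  [31 total]
Step 5: 1 new —
  {α, γ, ε}  = X∖{β, δ}
  [32 total]
Step 6: closed — nothing new.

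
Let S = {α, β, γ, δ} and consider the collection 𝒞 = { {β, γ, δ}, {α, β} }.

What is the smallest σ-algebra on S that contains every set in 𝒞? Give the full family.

Answer: σ(𝒞) = { {}, {α}, {β}, {α, β}, {γ, δ}, {α, γ, δ}, {β, γ, δ}, S }

Derivation:
Start: 𝒞 ∪ {∅, S} = { {}, {α, β}, {β, γ, δ}, S }.
Step 1. New:
  {α}  = S∖{β, γ, δ}
  {γ, δ}  = S∖{α, β}
  (now 6)
Step 2 (1 new):
  {α, γ, δ}  = {γ, δ} ∪ {α}
  (now 7)
Step 3. New:
  {β}  = S∖{α, γ, δ}
  (now 8)
Step 4: closed — nothing new.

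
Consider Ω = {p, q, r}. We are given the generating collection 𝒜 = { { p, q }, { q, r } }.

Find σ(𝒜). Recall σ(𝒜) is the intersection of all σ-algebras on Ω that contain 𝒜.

Seed the family with 𝒜 together with ∅ and Ω: { {  }, { p, q }, { q, r }, Ω }.
Iteration 1 adds 2:
  { p }  = ᶜ of { q, r }
  { r }  = ᶜ of { p, q }
  (now 6)
Iteration 2 adds 1:
  { p, r }  = { r } ∪ { p }
  (now 7)
Iteration 3: 1 new —
  { q }  = ᶜ of { p, r }
  (now 8)
Iteration 4: closed — nothing new.

Therefore σ(𝒜) = { {  }, { p }, { q }, { r }, { p, q }, { p, r }, { q, r }, Ω } (|σ(𝒜)| = 8).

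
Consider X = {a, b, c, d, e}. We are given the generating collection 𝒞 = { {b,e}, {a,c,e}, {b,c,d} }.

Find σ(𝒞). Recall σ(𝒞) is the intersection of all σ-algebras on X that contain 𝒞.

|σ(𝒞)| = 32.  σ(𝒞) = { ∅, {a}, {b}, {c}, {d}, {e}, {a,b}, {a,c}, {a,d}, {a,e}, {b,c}, {b,d}, {b,e}, {c,d}, {c,e}, {d,e}, {a,b,c}, {a,b,d}, {a,b,e}, {a,c,d}, {a,c,e}, {a,d,e}, {b,c,d}, {b,c,e}, {b,d,e}, {c,d,e}, {a,b,c,d}, {a,b,c,e}, {a,b,d,e}, {a,c,d,e}, {b,c,d,e}, X }

Trace:
Initial family (5 sets): { ∅, {b,e}, {a,c,e}, {b,c,d}, X }.
Iteration 1: 5 new —
  {a,e}  = complement {b,c,d}
  {b,d}  = complement {a,c,e}
  {a,c,d}  = complement {b,e}
  {a,b,c,e}  = {b,e} ∪ {a,c,e}
  {b,c,d,e}  = {b,e} ∪ {b,c,d}
Iteration 2 adds 7:
  {a}  = complement {b,c,d,e}
  {d}  = complement {a,b,c,e}
  {a,b,e}  = {b,e} ∪ {a,e}
  {b,d,e}  = {b,e} ∪ {b,d}
  {a,b,c,d}  = {b,c,d} ∪ {a,c,d}
  {a,b,d,e}  = {a,e} ∪ {b,d}
  {a,c,d,e}  = {a,c,e} ∪ {a,c,d}
Iteration 3: 8 new —
  {b}  = complement {a,c,d,e}
  {c}  = complement {a,b,d,e}
  {e}  = complement {a,b,c,d}
  {a,c}  = complement {b,d,e}
  {a,d}  = {d} ∪ {a}
  {c,d}  = complement {a,b,e}
  {a,b,d}  = {b,d} ∪ {a}
  {a,d,e}  = {a,e} ∪ {d}
Iteration 4: 7 new —
  {a,b}  = {b} ∪ {a}
  {b,c}  = complement {a,d,e}
  {c,e}  = complement {a,b,d}
  {d,e}  = {e} ∪ {d}
  {a,b,c}  = {b} ∪ {a,c}
  {b,c,e}  = complement {a,d}
  {c,d,e}  = {c,d} ∪ {e}
Iteration 5: stable.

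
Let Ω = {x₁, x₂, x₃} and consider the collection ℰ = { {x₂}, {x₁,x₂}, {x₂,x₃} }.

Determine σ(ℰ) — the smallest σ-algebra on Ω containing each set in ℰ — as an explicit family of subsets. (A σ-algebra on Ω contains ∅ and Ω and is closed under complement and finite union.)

Initial family (5 sets): { {}, {x₂}, {x₁,x₂}, {x₂,x₃}, Ω }.
Iteration 1: +3 →
  {x₁}  = complement {x₂,x₃}
  {x₃}  = complement {x₁,x₂}
  {x₁,x₃}  = complement {x₂}
  — 8 sets.
Iteration 2: no new sets; the family is a σ-algebra.

Hence σ(ℰ) has 8 members: { {}, {x₁}, {x₂}, {x₃}, {x₁,x₂}, {x₁,x₃}, {x₂,x₃}, Ω }.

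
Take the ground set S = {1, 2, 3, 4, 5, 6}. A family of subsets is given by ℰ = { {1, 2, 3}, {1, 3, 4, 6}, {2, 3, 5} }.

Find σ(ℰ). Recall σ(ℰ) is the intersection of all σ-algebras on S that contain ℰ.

Start: ℰ ∪ {∅, S} = { {}, {1, 2, 3}, {2, 3, 5}, {1, 3, 4, 6}, S }.
Pass 1: 5 new —
  {2, 5}  = ᶜ of {1, 3, 4, 6}
  {1, 4, 6}  = ᶜ of {2, 3, 5}
  {4, 5, 6}  = ᶜ of {1, 2, 3}
  {1, 2, 3, 5}  = {2, 3, 5} ∪ {1, 2, 3}
  {1, 2, 3, 4, 6}  = {1, 2, 3} ∪ {1, 3, 4, 6}
  |family| = 10
Pass 2: +7 →
  {5}  = ᶜ of {1, 2, 3, 4, 6}
  {4, 6}  = ᶜ of {1, 2, 3, 5}
  {1, 4, 5, 6}  = {1, 4, 6} ∪ {4, 5, 6}
  {2, 4, 5, 6}  = {2, 5} ∪ {4, 5, 6}
  {1, 2, 4, 5, 6}  = {2, 5} ∪ {1, 4, 6}
  {1, 3, 4, 5, 6}  = {1, 3, 4, 6} ∪ {4, 5, 6}
  {2, 3, 4, 5, 6}  = {2, 3, 5} ∪ {4, 5, 6}
  |family| = 17
Pass 3 (5 new):
  {1}  = ᶜ of {2, 3, 4, 5, 6}
  {2}  = ᶜ of {1, 3, 4, 5, 6}
  {3}  = ᶜ of {1, 2, 4, 5, 6}
  {1, 3}  = ᶜ of {2, 4, 5, 6}
  {2, 3}  = ᶜ of {1, 4, 5, 6}
  |family| = 22
Pass 4 adds 10:
  {1, 2}  = {2} ∪ {1}
  {1, 5}  = {5} ∪ {1}
  {3, 5}  = {5} ∪ {3}
  {1, 2, 5}  = {2, 5} ∪ {1}
  {1, 3, 5}  = {5} ∪ {1, 3}
  {2, 4, 6}  = {2} ∪ {4, 6}
  {3, 4, 6}  = {3} ∪ {4, 6}
  {1, 2, 4, 6}  = {2} ∪ {1, 4, 6}
  {2, 3, 4, 6}  = {2, 3} ∪ {4, 6}
  {3, 4, 5, 6}  = {3} ∪ {4, 5, 6}
  |family| = 32
Pass 5: already closed under ᶜ and ∪.

Therefore σ(ℰ) = { {}, {1}, {2}, {3}, {5}, {1, 2}, {1, 3}, {1, 5}, {2, 3}, {2, 5}, {3, 5}, {4, 6}, {1, 2, 3}, {1, 2, 5}, {1, 3, 5}, {1, 4, 6}, {2, 3, 5}, {2, 4, 6}, {3, 4, 6}, {4, 5, 6}, {1, 2, 3, 5}, {1, 2, 4, 6}, {1, 3, 4, 6}, {1, 4, 5, 6}, {2, 3, 4, 6}, {2, 4, 5, 6}, {3, 4, 5, 6}, {1, 2, 3, 4, 6}, {1, 2, 4, 5, 6}, {1, 3, 4, 5, 6}, {2, 3, 4, 5, 6}, S } (|σ(ℰ)| = 32).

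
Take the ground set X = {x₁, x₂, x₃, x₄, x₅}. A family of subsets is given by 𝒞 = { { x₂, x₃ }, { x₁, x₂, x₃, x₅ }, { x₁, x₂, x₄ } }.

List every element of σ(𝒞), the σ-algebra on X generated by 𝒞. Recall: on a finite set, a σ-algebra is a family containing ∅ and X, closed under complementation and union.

σ(𝒞) (32 sets): { {  }, { x₁ }, { x₂ }, { x₃ }, { x₄ }, { x₅ }, { x₁, x₂ }, { x₁, x₃ }, { x₁, x₄ }, { x₁, x₅ }, { x₂, x₃ }, { x₂, x₄ }, { x₂, x₅ }, { x₃, x₄ }, { x₃, x₅ }, { x₄, x₅ }, { x₁, x₂, x₃ }, { x₁, x₂, x₄ }, { x₁, x₂, x₅ }, { x₁, x₃, x₄ }, { x₁, x₃, x₅ }, { x₁, x₄, x₅ }, { x₂, x₃, x₄ }, { x₂, x₃, x₅ }, { x₂, x₄, x₅ }, { x₃, x₄, x₅ }, { x₁, x₂, x₃, x₄ }, { x₁, x₂, x₃, x₅ }, { x₁, x₂, x₄, x₅ }, { x₁, x₃, x₄, x₅ }, { x₂, x₃, x₄, x₅ }, X }

Trace:
Start: 𝒞 ∪ {∅, X} = { {  }, { x₂, x₃ }, { x₁, x₂, x₄ }, { x₁, x₂, x₃, x₅ }, X }.
Pass 1 (4 new):
  { x₄ }  = complement { x₁, x₂, x₃, x₅ }
  { x₃, x₅ }  = complement { x₁, x₂, x₄ }
  { x₁, x₄, x₅ }  = complement { x₂, x₃ }
  { x₁, x₂, x₃, x₄ }  = { x₂, x₃ } ∪ { x₁, x₂, x₄ }
Pass 2 adds 6:
  { x₅ }  = complement { x₁, x₂, x₃, x₄ }
  { x₂, x₃, x₄ }  = { x₂, x₃ } ∪ { x₄ }
  { x₂, x₃, x₅ }  = { x₂, x₃ } ∪ { x₃, x₅ }
  { x₃, x₄, x₅ }  = { x₄ } ∪ { x₃, x₅ }
  { x₁, x₂, x₄, x₅ }  = { x₁, x₄, x₅ } ∪ { x₁, x₂, x₄ }
  { x₁, x₃, x₄, x₅ }  = { x₁, x₄, x₅ } ∪ { x₃, x₅ }
Pass 3 adds 7:
  { x₂ }  = complement { x₁, x₃, x₄, x₅ }
  { x₃ }  = complement { x₁, x₂, x₄, x₅ }
  { x₁, x₂ }  = complement { x₃, x₄, x₅ }
  { x₁, x₄ }  = complement { x₂, x₃, x₅ }
  { x₁, x₅ }  = complement { x₂, x₃, x₄ }
  { x₄, x₅ }  = { x₄ } ∪ { x₅ }
  { x₂, x₃, x₄, x₅ }  = { x₃, x₄, x₅ } ∪ { x₂, x₃, x₅ }
Pass 4: 9 new —
  { x₁ }  = complement { x₂, x₃, x₄, x₅ }
  { x₂, x₄ }  = { x₂ } ∪ { x₄ }
  { x₂, x₅ }  = { x₂ } ∪ { x₅ }
  { x₃, x₄ }  = { x₃ } ∪ { x₄ }
  { x₁, x₂, x₃ }  = complement { x₄, x₅ }
  { x₁, x₂, x₅ }  = { x₂ } ∪ { x₁, x₅ }
  { x₁, x₃, x₄ }  = { x₁, x₄ } ∪ { x₃ }
  { x₁, x₃, x₅ }  = { x₁, x₅ } ∪ { x₃, x₅ }
  { x₂, x₄, x₅ }  = { x₂ } ∪ { x₄, x₅ }
Pass 5. New:
  { x₁, x₃ }  = complement { x₂, x₄, x₅ }
After Pass 6 the family is unchanged; done.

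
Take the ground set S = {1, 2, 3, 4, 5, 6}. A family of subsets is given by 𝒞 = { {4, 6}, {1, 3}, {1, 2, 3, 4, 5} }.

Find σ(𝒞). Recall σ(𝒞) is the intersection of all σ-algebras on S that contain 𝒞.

σ(𝒞) (16 sets): { {}, {4}, {6}, {1, 3}, {2, 5}, {4, 6}, {1, 3, 4}, {1, 3, 6}, {2, 4, 5}, {2, 5, 6}, {1, 2, 3, 5}, {1, 3, 4, 6}, {2, 4, 5, 6}, {1, 2, 3, 4, 5}, {1, 2, 3, 5, 6}, S }

Trace:
Take S₀ = 𝒞 ∪ {∅, S} = { {}, {1, 3}, {4, 6}, {1, 2, 3, 4, 5}, S }.
Pass 1 (4 new):
  {6}  = complement {1, 2, 3, 4, 5}
  {1, 2, 3, 5}  = complement {4, 6}
  {1, 3, 4, 6}  = {1, 3} ∪ {4, 6}
  {2, 4, 5, 6}  = complement {1, 3}
Pass 2: +3 →
  {2, 5}  = complement {1, 3, 4, 6}
  {1, 3, 6}  = {6} ∪ {1, 3}
  {1, 2, 3, 5, 6}  = {6} ∪ {1, 2, 3, 5}
Pass 3: +3 →
  {4}  = complement {1, 2, 3, 5, 6}
  {2, 4, 5}  = complement {1, 3, 6}
  {2, 5, 6}  = {2, 5} ∪ {6}
Pass 4: 1 new —
  {1, 3, 4}  = complement {2, 5, 6}
Pass 5: stable.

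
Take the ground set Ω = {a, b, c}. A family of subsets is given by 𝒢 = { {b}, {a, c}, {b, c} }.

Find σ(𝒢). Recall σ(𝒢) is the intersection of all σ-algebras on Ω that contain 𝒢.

Initial family (5 sets): { {}, {b}, {a, c}, {b, c}, Ω }.
Round 1 adds 1:
  {a}  = Ω∖{b, c}
Round 2 (1 new):
  {a, b}  = {b} ∪ {a}
Round 3: 1 new —
  {c}  = Ω∖{a, b}
Round 4: no new sets; the family is a σ-algebra.

Therefore σ(𝒢) = { {}, {a}, {b}, {c}, {a, b}, {a, c}, {b, c}, Ω } (|σ(𝒢)| = 8).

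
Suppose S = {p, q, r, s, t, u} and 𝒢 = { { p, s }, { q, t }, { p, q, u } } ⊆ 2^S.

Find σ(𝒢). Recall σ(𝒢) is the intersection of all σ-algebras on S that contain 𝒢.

Seed the family with 𝒢 together with ∅ and S: { {}, { p, s }, { q, t }, { p, q, u }, S }.
Step 1 (6 new):
  { r, s, t }  = ᶜ of { p, q, u }
  { p, q, s, t }  = { q, t } ∪ { p, s }
  { p, q, s, u }  = { p, s } ∪ { p, q, u }
  { p, q, t, u }  = { q, t } ∪ { p, q, u }
  { p, r, s, u }  = ᶜ of { q, t }
  { q, r, t, u }  = ᶜ of { p, s }
  (now 11)
Step 2 adds 11:
  { r, s }  = ᶜ of { p, q, t, u }
  { r, t }  = ᶜ of { p, q, s, u }
  { r, u }  = ᶜ of { p, q, s, t }
  { p, r, s, t }  = { r, s, t } ∪ { p, s }
  { q, r, s, t }  = { q, t } ∪ { r, s, t }
  { p, q, r, s, t }  = { r, s, t } ∪ { p, q, s, t }
  { p, q, r, s, u }  = { p, q, s, u } ∪ { p, r, s, u }
  { p, q, r, t, u }  = { p, q, u } ∪ { q, r, t, u }
  { p, q, s, t, u }  = { q, t } ∪ { p, q, s, u }
  { p, r, s, t, u }  = { r, s, t } ∪ { p, r, s, u }
  { q, r, s, t, u }  = { r, s, t } ∪ { q, r, t, u }
  (now 22)
Step 3. New:
  { p }  = ᶜ of { q, r, s, t, u }
  { q }  = ᶜ of { p, r, s, t, u }
  { r }  = ᶜ of { p, q, s, t, u }
  { s }  = ᶜ of { p, q, r, t, u }
  { t }  = ᶜ of { p, q, r, s, u }
  { u }  = ᶜ of { p, q, r, s, t }
  { p, u }  = ᶜ of { q, r, s, t }
  { q, u }  = ᶜ of { p, r, s, t }
  { p, r, s }  = { r, s } ∪ { p, s }
  { q, r, t }  = { q, t } ∪ { r, t }
  { r, s, u }  = { r, s } ∪ { r, u }
  { r, t, u }  = { r, t } ∪ { r, u }
  { p, q, r, u }  = { r, u } ∪ { p, q, u }
  { r, s, t, u }  = { r, s, t } ∪ { r, u }
  (now 36)
Step 4 (24 new):
  { p, q }  = ᶜ of { r, s, t, u }
  { p, r }  = { p } ∪ { r }
  { p, t }  = { p } ∪ { t }
  { q, r }  = { q } ∪ { r }
  { q, s }  = { q } ∪ { s }
  { s, t }  = ᶜ of { p, q, r, u }
  { s, u }  = { u } ∪ { s }
  { t, u }  = { u } ∪ { t }
  { p, q, s }  = ᶜ of { r, t, u }
  { p, q, t }  = ᶜ of { r, s, u }
  { p, r, t }  = { p } ∪ { r, t }
  { p, r, u }  = { p } ∪ { r, u }
  { p, s, t }  = { t } ∪ { p, s }
  { p, s, u }  = ᶜ of { q, r, t }
  { p, t, u }  = { p, u } ∪ { t }
  { q, r, s }  = { r, s } ∪ { q }
  { q, r, u }  = { q } ∪ { r, u }
  { q, s, t }  = { q, t } ∪ { s }
  { q, s, u }  = { q, u } ∪ { s }
  { q, t, u }  = ᶜ of { p, r, s }
  { p, q, r, s }  = { q } ∪ { p, r, s }
  { p, q, r, t }  = { p } ∪ { q, r, t }
  { p, r, t, u }  = { p } ∪ { r, t, u }
  { q, r, s, u }  = { r, s } ∪ { q, u }
  (now 60)
Step 5: +4 →
  { p, q, r }  = { q } ∪ { p, r }
  { s, t, u }  = { t, u } ∪ { s, t }
  { p, s, t, u }  = ᶜ of { q, r }
  { q, s, t, u }  = ᶜ of { p, r }
  (now 64)
After Step 6 the family is unchanged; done.

|σ(𝒢)| = 64.  σ(𝒢) = { {}, { p }, { q }, { r }, { s }, { t }, { u }, { p, q }, { p, r }, { p, s }, { p, t }, { p, u }, { q, r }, { q, s }, { q, t }, { q, u }, { r, s }, { r, t }, { r, u }, { s, t }, { s, u }, { t, u }, { p, q, r }, { p, q, s }, { p, q, t }, { p, q, u }, { p, r, s }, { p, r, t }, { p, r, u }, { p, s, t }, { p, s, u }, { p, t, u }, { q, r, s }, { q, r, t }, { q, r, u }, { q, s, t }, { q, s, u }, { q, t, u }, { r, s, t }, { r, s, u }, { r, t, u }, { s, t, u }, { p, q, r, s }, { p, q, r, t }, { p, q, r, u }, { p, q, s, t }, { p, q, s, u }, { p, q, t, u }, { p, r, s, t }, { p, r, s, u }, { p, r, t, u }, { p, s, t, u }, { q, r, s, t }, { q, r, s, u }, { q, r, t, u }, { q, s, t, u }, { r, s, t, u }, { p, q, r, s, t }, { p, q, r, s, u }, { p, q, r, t, u }, { p, q, s, t, u }, { p, r, s, t, u }, { q, r, s, t, u }, S }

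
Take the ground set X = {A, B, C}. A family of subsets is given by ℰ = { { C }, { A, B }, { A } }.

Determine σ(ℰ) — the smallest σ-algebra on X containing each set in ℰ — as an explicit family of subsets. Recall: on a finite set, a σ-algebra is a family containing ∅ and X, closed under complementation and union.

|σ(ℰ)| = 8.  σ(ℰ) = { {  }, { A }, { B }, { C }, { A, B }, { A, C }, { B, C }, X }

Working:
Begin from { {  }, { A }, { C }, { A, B }, X } (that is, ℰ plus ∅ and X).
Pass 1 (2 new):
  { A, C }  = { C } ∪ { A }
  { B, C }  = complement { A }
  |family| = 7
Pass 2 adds 1:
  { B }  = complement { A, C }
  |family| = 8
Pass 3: closed — nothing new.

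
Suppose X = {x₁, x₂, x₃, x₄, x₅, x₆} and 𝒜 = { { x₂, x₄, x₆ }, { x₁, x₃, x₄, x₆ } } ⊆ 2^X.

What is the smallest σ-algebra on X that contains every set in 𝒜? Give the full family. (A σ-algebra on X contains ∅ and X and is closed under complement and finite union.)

Seed the family with 𝒜 together with ∅ and X: { ∅, { x₂, x₄, x₆ }, { x₁, x₃, x₄, x₆ }, X }.
Iteration 1 adds 3:
  { x₂, x₅ }  = X∖{ x₁, x₃, x₄, x₆ }
  { x₁, x₃, x₅ }  = X∖{ x₂, x₄, x₆ }
  { x₁, x₂, x₃, x₄, x₆ }  = { x₂, x₄, x₆ } ∪ { x₁, x₃, x₄, x₆ }
  |family| = 7
Iteration 2: +4 →
  { x₅ }  = X∖{ x₁, x₂, x₃, x₄, x₆ }
  { x₁, x₂, x₃, x₅ }  = { x₂, x₅ } ∪ { x₁, x₃, x₅ }
  { x₂, x₄, x₅, x₆ }  = { x₂, x₄, x₆ } ∪ { x₂, x₅ }
  { x₁, x₃, x₄, x₅, x₆ }  = { x₁, x₃, x₄, x₆ } ∪ { x₁, x₃, x₅ }
  |family| = 11
Iteration 3: 3 new —
  { x₂ }  = X∖{ x₁, x₃, x₄, x₅, x₆ }
  { x₁, x₃ }  = X∖{ x₂, x₄, x₅, x₆ }
  { x₄, x₆ }  = X∖{ x₁, x₂, x₃, x₅ }
  |family| = 14
Iteration 4: +2 →
  { x₁, x₂, x₃ }  = { x₁, x₃ } ∪ { x₂ }
  { x₄, x₅, x₆ }  = { x₄, x₆ } ∪ { x₅ }
  |family| = 16
After Iteration 5 the family is unchanged; done.

Therefore σ(𝒜) = { ∅, { x₂ }, { x₅ }, { x₁, x₃ }, { x₂, x₅ }, { x₄, x₆ }, { x₁, x₂, x₃ }, { x₁, x₃, x₅ }, { x₂, x₄, x₆ }, { x₄, x₅, x₆ }, { x₁, x₂, x₃, x₅ }, { x₁, x₃, x₄, x₆ }, { x₂, x₄, x₅, x₆ }, { x₁, x₂, x₃, x₄, x₆ }, { x₁, x₃, x₄, x₅, x₆ }, X } (|σ(𝒜)| = 16).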